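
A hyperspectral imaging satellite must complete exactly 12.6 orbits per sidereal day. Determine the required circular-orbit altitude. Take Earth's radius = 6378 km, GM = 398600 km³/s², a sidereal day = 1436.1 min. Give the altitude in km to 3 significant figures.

Required period T = 86166 / 12.6 = 6838.6 s.
From T = 2π√(a³/μ): a = (μ T²/4π²)^(1/3) = (398600 × 6838.6² / 4π²)^(1/3) = 7787 km.
Altitude h = a − R = 7787 − 6378 = 1409 km.

1410 km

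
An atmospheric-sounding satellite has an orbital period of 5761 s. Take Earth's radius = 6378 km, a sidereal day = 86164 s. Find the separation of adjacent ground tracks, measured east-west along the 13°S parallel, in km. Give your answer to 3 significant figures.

2610 km

Node shift per orbit = (5761.0/86164) × 360° = 24.07°.
Equatorial spacing = 24.07 × 111.3 km/° = 2679 km.
At 13° latitude, spacing = 2679 × cos(13°) = 2611 km.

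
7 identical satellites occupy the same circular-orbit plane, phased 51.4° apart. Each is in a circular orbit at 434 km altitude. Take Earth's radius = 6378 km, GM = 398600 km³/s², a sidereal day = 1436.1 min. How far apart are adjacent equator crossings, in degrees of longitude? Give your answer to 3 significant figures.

3.34°

Semi-major axis a = 6378 + 434 = 6812 km. Period T = 2π√(a³/μ) = 2π√(6812³/398600) = 5595.3 s = 93.25 min.
Single-satellite node shift = (5595.3/86166) × 360° = 23.38°.
With 7 satellites evenly phased, successive equator crossings are 23.38/7 = 3.340° apart.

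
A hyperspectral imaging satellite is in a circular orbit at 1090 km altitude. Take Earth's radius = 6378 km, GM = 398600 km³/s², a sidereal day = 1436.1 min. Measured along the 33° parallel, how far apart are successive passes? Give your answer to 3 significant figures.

2510 km

Semi-major axis a = 6378 + 1090 = 7468 km. Period T = 2π√(a³/μ) = 2π√(7468³/398600) = 6422.7 s = 107.05 min.
Node shift per orbit = (6422.7/86166) × 360° = 26.83°.
Equatorial spacing = 26.83 × 111.3 km/° = 2987 km.
At 33° latitude, spacing = 2987 × cos(33°) = 2505 km.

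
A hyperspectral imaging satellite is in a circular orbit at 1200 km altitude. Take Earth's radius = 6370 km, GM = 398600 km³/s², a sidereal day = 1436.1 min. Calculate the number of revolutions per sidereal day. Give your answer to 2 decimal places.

Semi-major axis a = 6370 + 1200 = 7570 km. Period T = 2π√(a³/μ) = 2π√(7570³/398600) = 6554.7 s = 109.25 min.
Orbits per sidereal day = 86166 / 6554.7 = 13.146.

13.15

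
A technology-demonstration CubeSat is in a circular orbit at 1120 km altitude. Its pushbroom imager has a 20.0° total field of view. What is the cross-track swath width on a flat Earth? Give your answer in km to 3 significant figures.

Half-angle = 20.0°/2 = 10°.
Swath width ≈ 2h·tan(θ/2) = 2 × 1120 × tan(10°) = 395.0 km.

395 km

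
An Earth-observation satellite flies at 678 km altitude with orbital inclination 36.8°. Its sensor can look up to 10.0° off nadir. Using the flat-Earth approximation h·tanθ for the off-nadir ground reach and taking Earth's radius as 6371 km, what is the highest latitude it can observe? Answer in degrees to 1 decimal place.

37.9°

For a prograde orbit the ground track reaches latitude ±i = ±36.8°.
Sensor half-swath on the ground ≈ 678·tan(10.0°) = 120 km = 1.08° of latitude.
Maximum observable latitude ≈ 36.8 + 1.08 = 37.9°.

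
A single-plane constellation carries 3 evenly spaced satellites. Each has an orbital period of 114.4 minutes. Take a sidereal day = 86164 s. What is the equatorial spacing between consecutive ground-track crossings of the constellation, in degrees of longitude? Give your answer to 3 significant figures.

9.56°

T = 114.4 min = 6864.0 s.
Single-satellite node shift = (6864.0/86164) × 360° = 28.68°.
With 3 satellites evenly phased, successive equator crossings are 28.68/3 = 9.559° apart.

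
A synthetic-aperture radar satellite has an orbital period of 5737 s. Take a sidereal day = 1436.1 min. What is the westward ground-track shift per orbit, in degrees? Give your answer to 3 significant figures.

During one orbit Earth rotates (5737.0 / 86166) × 360° = 23.97°.

24.0°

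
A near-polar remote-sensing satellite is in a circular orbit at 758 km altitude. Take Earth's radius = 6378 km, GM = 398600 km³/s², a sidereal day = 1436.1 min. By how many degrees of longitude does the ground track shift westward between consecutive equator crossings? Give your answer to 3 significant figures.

Semi-major axis a = 6378 + 758 = 7136 km. Period T = 2π√(a³/μ) = 2π√(7136³/398600) = 5999.2 s = 99.99 min.
During one orbit Earth rotates (5999.2 / 86166) × 360° = 25.06°.

25.1°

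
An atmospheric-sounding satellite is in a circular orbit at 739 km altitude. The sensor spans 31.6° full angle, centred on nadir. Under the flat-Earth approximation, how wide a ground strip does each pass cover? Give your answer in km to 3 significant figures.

418 km

Half-angle = 31.6°/2 = 15.8°.
Swath width ≈ 2h·tan(θ/2) = 2 × 739 × tan(15.8°) = 418.2 km.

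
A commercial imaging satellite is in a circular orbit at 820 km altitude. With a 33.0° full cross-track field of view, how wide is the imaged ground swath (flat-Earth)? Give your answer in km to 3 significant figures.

Half-angle = 33.0°/2 = 16.5°.
Swath width ≈ 2h·tan(θ/2) = 2 × 820 × tan(16.5°) = 485.8 km.

486 km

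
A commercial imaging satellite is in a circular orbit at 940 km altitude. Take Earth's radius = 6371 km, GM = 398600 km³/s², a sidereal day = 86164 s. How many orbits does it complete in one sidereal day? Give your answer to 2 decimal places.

13.85

Semi-major axis a = 6371 + 940 = 7311 km. Period T = 2π√(a³/μ) = 2π√(7311³/398600) = 6221.2 s = 103.69 min.
Orbits per sidereal day = 86164 / 6221.2 = 13.850.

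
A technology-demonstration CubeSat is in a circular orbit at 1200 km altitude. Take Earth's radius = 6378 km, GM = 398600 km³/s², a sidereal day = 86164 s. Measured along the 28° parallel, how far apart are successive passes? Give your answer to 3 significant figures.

Semi-major axis a = 6378 + 1200 = 7578 km. Period T = 2π√(a³/μ) = 2π√(7578³/398600) = 6565.1 s = 109.42 min.
Node shift per orbit = (6565.1/86164) × 360° = 27.43°.
Equatorial spacing = 27.43 × 111.3 km/° = 3053 km.
At 28° latitude, spacing = 3053 × cos(28°) = 2696 km.

2700 km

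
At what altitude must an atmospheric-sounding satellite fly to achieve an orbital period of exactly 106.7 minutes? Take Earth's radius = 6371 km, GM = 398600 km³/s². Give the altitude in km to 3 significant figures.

T = 106.7 min = 6402.0 s.
From T = 2π√(a³/μ): a = (μ T²/4π²)^(1/3) = (398600 × 6402.0² / 4π²)^(1/3) = 7452 km.
Altitude h = a − R = 7452 − 6371 = 1081 km.

1080 km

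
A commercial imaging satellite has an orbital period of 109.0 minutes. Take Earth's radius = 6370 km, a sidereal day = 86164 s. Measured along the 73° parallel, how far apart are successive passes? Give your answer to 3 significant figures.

888 km

T = 109.0 min = 6540.0 s.
Node shift per orbit = (6540.0/86164) × 360° = 27.32°.
Equatorial spacing = 27.32 × 111.2 km/° = 3038 km.
At 73° latitude, spacing = 3038 × cos(73°) = 888 km.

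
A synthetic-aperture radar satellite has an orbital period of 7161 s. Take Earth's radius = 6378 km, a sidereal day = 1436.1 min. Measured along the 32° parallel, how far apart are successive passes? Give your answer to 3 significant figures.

2820 km

Node shift per orbit = (7161.0/86166) × 360° = 29.92°.
Equatorial spacing = 29.92 × 111.3 km/° = 3330 km.
At 32° latitude, spacing = 3330 × cos(32°) = 2824 km.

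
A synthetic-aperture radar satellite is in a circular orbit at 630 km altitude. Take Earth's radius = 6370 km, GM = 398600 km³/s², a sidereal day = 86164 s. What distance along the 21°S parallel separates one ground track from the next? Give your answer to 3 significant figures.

2530 km

Semi-major axis a = 6370 + 630 = 7000 km. Period T = 2π√(a³/μ) = 2π√(7000³/398600) = 5828.5 s = 97.14 min.
Node shift per orbit = (5828.5/86164) × 360° = 24.35°.
Equatorial spacing = 24.35 × 111.2 km/° = 2707 km.
At 21° latitude, spacing = 2707 × cos(21°) = 2528 km.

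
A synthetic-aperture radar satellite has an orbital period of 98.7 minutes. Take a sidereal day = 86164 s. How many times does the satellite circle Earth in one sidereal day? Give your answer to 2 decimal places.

T = 98.7 min = 5922.0 s.
Orbits per sidereal day = 86164 / 5922.0 = 14.550.

14.55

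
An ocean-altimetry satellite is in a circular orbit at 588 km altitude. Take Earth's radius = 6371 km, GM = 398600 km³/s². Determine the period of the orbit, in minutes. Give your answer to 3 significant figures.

96.3 min

Semi-major axis a = 6371 + 588 = 6959 km. Period T = 2π√(a³/μ) = 2π√(6959³/398600) = 5777.4 s = 96.29 min.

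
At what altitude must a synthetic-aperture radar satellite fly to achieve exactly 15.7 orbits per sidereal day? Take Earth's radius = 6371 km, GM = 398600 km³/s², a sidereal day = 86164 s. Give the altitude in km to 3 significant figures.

Required period T = 86164 / 15.7 = 5488.2 s.
From T = 2π√(a³/μ): a = (μ T²/4π²)^(1/3) = (398600 × 5488.2² / 4π²)^(1/3) = 6725 km.
Altitude h = a − R = 6725 − 6371 = 354 km.

354 km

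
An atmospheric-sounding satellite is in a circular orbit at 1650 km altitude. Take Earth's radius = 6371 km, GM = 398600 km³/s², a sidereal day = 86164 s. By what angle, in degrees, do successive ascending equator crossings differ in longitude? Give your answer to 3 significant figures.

Semi-major axis a = 6371 + 1650 = 8021 km. Period T = 2π√(a³/μ) = 2π√(8021³/398600) = 7149.1 s = 119.15 min.
During one orbit Earth rotates (7149.1 / 86164) × 360° = 29.87°.

29.9°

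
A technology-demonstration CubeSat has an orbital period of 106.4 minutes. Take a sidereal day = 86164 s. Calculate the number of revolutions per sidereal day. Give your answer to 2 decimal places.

13.50

T = 106.4 min = 6384.0 s.
Orbits per sidereal day = 86164 / 6384.0 = 13.497.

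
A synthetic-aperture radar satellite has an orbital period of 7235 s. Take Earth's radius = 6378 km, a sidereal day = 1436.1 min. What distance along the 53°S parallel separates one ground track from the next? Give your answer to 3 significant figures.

2030 km

Node shift per orbit = (7235.0/86166) × 360° = 30.23°.
Equatorial spacing = 30.23 × 111.3 km/° = 3365 km.
At 53° latitude, spacing = 3365 × cos(53°) = 2025 km.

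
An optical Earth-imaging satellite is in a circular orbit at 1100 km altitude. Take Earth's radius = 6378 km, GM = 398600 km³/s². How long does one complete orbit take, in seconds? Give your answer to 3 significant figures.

Semi-major axis a = 6378 + 1100 = 7478 km. Period T = 2π√(a³/μ) = 2π√(7478³/398600) = 6435.6 s = 107.26 min.

6440 seconds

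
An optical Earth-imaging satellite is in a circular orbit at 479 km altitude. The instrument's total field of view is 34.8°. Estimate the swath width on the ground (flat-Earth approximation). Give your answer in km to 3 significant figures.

300 km

Half-angle = 34.8°/2 = 17.4°.
Swath width ≈ 2h·tan(θ/2) = 2 × 479 × tan(17.4°) = 300.2 km.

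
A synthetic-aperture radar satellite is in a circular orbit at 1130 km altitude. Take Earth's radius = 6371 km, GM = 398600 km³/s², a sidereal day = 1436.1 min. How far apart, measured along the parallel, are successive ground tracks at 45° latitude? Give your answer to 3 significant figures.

2120 km

Semi-major axis a = 6371 + 1130 = 7501 km. Period T = 2π√(a³/μ) = 2π√(7501³/398600) = 6465.3 s = 107.76 min.
Node shift per orbit = (6465.3/86166) × 360° = 27.01°.
Equatorial spacing = 27.01 × 111.2 km/° = 3004 km.
At 45° latitude, spacing = 3004 × cos(45°) = 2124 km.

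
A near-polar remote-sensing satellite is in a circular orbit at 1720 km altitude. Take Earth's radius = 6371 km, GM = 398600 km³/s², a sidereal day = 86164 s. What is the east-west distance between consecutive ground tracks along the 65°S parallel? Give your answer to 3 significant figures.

Semi-major axis a = 6371 + 1720 = 8091 km. Period T = 2π√(a³/μ) = 2π√(8091³/398600) = 7242.9 s = 120.72 min.
Node shift per orbit = (7242.9/86164) × 360° = 30.26°.
Equatorial spacing = 30.26 × 111.2 km/° = 3365 km.
At 65° latitude, spacing = 3365 × cos(65°) = 1422 km.

1420 km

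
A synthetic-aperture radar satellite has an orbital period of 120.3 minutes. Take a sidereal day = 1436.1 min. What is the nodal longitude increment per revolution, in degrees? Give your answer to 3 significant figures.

30.2°

T = 120.3 min = 7218.0 s.
During one orbit Earth rotates (7218.0 / 86166) × 360° = 30.16°.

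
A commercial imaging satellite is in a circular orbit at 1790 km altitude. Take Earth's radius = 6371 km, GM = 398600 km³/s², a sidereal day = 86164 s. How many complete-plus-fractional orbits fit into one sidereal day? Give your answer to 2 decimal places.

Semi-major axis a = 6371 + 1790 = 8161 km. Period T = 2π√(a³/μ) = 2π√(8161³/398600) = 7337.1 s = 122.29 min.
Orbits per sidereal day = 86164 / 7337.1 = 11.744.

11.74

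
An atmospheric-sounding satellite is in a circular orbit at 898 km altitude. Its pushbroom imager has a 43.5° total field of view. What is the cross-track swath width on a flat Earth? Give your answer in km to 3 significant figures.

Half-angle = 43.5°/2 = 21.75°.
Swath width ≈ 2h·tan(θ/2) = 2 × 898 × tan(21.75°) = 716.5 km.

717 km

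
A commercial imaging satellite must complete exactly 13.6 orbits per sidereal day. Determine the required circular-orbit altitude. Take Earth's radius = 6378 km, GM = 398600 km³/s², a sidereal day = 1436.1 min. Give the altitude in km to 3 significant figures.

1020 km

Required period T = 86166 / 13.6 = 6335.7 s.
From T = 2π√(a³/μ): a = (μ T²/4π²)^(1/3) = (398600 × 6335.7² / 4π²)^(1/3) = 7400 km.
Altitude h = a − R = 7400 − 6378 = 1022 km.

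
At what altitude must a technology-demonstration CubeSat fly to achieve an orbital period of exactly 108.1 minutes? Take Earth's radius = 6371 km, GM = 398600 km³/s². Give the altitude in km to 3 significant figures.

T = 108.1 min = 6486.0 s.
From T = 2π√(a³/μ): a = (μ T²/4π²)^(1/3) = (398600 × 6486.0² / 4π²)^(1/3) = 7517 km.
Altitude h = a − R = 7517 − 6371 = 1146 km.

1150 km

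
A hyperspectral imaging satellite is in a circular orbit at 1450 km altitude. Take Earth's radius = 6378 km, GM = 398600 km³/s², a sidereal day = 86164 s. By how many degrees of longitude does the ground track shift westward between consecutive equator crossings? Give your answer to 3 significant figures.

Semi-major axis a = 6378 + 1450 = 7828 km. Period T = 2π√(a³/μ) = 2π√(7828³/398600) = 6892.7 s = 114.88 min.
During one orbit Earth rotates (6892.7 / 86164) × 360° = 28.80°.

28.8°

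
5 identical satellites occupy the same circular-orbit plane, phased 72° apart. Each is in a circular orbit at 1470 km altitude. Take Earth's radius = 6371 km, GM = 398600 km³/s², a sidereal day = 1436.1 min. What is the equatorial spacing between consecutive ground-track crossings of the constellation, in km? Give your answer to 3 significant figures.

Semi-major axis a = 6371 + 1470 = 7841 km. Period T = 2π√(a³/μ) = 2π√(7841³/398600) = 6909.8 s = 115.16 min.
Single-satellite node shift = (6909.8/86166) × 360° = 28.87°.
With 5 satellites evenly phased, successive equator crossings are 28.87/5 = 5.774° apart.
That is 5.774 × 111.2 = 642 km at the equator.

642 km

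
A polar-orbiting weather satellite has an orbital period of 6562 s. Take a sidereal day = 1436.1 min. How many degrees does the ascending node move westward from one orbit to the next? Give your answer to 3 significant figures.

27.4°

During one orbit Earth rotates (6562.0 / 86166) × 360° = 27.42°.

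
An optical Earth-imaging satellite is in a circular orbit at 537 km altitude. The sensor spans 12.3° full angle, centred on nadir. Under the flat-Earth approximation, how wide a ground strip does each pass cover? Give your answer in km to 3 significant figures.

Half-angle = 12.3°/2 = 6.15°.
Swath width ≈ 2h·tan(θ/2) = 2 × 537 × tan(6.15°) = 115.7 km.

116 km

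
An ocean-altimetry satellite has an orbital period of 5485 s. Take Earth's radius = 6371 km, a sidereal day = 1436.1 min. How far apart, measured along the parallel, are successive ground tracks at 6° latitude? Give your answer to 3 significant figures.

Node shift per orbit = (5485.0/86166) × 360° = 22.92°.
Equatorial spacing = 22.92 × 111.2 km/° = 2548 km.
At 6° latitude, spacing = 2548 × cos(6°) = 2534 km.

2530 km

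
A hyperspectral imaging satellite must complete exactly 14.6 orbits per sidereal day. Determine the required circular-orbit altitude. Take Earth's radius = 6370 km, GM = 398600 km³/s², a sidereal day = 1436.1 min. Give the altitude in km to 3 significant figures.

689 km

Required period T = 86166 / 14.6 = 5901.8 s.
From T = 2π√(a³/μ): a = (μ T²/4π²)^(1/3) = (398600 × 5901.8² / 4π²)^(1/3) = 7059 km.
Altitude h = a − R = 7059 − 6370 = 689 km.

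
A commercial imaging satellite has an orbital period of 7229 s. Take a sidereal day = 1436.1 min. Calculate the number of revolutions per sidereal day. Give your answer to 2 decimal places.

Orbits per sidereal day = 86166 / 7229.0 = 11.919.

11.92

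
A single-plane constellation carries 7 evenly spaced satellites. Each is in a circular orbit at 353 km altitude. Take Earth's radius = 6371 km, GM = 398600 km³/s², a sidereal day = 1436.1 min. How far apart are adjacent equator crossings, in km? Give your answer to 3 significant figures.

Semi-major axis a = 6371 + 353 = 6724 km. Period T = 2π√(a³/μ) = 2π√(6724³/398600) = 5487.2 s = 91.45 min.
Single-satellite node shift = (5487.2/86166) × 360° = 22.93°.
With 7 satellites evenly phased, successive equator crossings are 22.93/7 = 3.275° apart.
That is 3.275 × 111.2 = 364 km at the equator.

364 km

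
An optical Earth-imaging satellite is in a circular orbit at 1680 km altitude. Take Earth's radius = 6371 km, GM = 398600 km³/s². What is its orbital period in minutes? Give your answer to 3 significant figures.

Semi-major axis a = 6371 + 1680 = 8051 km. Period T = 2π√(a³/μ) = 2π√(8051³/398600) = 7189.3 s = 119.82 min.

120 min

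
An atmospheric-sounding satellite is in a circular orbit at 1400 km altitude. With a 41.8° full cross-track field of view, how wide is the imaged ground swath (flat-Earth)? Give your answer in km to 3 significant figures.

Half-angle = 41.8°/2 = 20.9°.
Swath width ≈ 2h·tan(θ/2) = 2 × 1400 × tan(20.9°) = 1069.2 km.

1070 km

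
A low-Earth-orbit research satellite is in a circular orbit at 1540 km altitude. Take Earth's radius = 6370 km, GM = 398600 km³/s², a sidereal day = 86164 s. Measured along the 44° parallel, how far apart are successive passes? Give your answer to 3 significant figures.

Semi-major axis a = 6370 + 1540 = 7910 km. Period T = 2π√(a³/μ) = 2π√(7910³/398600) = 7001.3 s = 116.69 min.
Node shift per orbit = (7001.3/86164) × 360° = 29.25°.
Equatorial spacing = 29.25 × 111.2 km/° = 3252 km.
At 44° latitude, spacing = 3252 × cos(44°) = 2339 km.

2340 km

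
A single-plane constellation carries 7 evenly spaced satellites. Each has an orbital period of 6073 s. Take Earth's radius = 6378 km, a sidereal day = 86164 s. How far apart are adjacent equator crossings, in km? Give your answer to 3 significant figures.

404 km

Single-satellite node shift = (6073.0/86164) × 360° = 25.37°.
With 7 satellites evenly phased, successive equator crossings are 25.37/7 = 3.625° apart.
That is 3.625 × 111.3 = 404 km at the equator.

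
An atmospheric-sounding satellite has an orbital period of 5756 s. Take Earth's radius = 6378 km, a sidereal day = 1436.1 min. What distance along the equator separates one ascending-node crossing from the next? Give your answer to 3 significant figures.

2680 km

During one orbit Earth rotates (5756.0 / 86166) × 360° = 24.05°.
At the equator that is 24.05° × (2π·6378/360) km/° = 24.05 × 111.3 = 2677 km.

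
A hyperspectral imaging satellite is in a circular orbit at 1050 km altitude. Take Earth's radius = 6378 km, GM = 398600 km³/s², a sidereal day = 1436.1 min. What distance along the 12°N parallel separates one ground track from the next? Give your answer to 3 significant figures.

Semi-major axis a = 6378 + 1050 = 7428 km. Period T = 2π√(a³/μ) = 2π√(7428³/398600) = 6371.2 s = 106.19 min.
Node shift per orbit = (6371.2/86166) × 360° = 26.62°.
Equatorial spacing = 26.62 × 111.3 km/° = 2963 km.
At 12° latitude, spacing = 2963 × cos(12°) = 2898 km.

2900 km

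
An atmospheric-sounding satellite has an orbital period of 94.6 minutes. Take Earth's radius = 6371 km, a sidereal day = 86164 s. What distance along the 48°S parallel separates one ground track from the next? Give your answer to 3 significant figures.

1760 km

T = 94.6 min = 5676.0 s.
Node shift per orbit = (5676.0/86164) × 360° = 23.71°.
Equatorial spacing = 23.71 × 111.2 km/° = 2637 km.
At 48° latitude, spacing = 2637 × cos(48°) = 1764 km.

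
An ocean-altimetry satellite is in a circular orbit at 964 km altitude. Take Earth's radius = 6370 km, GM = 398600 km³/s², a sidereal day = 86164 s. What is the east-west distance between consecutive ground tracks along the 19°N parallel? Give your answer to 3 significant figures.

2750 km

Semi-major axis a = 6370 + 964 = 7334 km. Period T = 2π√(a³/μ) = 2π√(7334³/398600) = 6250.6 s = 104.18 min.
Node shift per orbit = (6250.6/86164) × 360° = 26.12°.
Equatorial spacing = 26.12 × 111.2 km/° = 2903 km.
At 19° latitude, spacing = 2903 × cos(19°) = 2745 km.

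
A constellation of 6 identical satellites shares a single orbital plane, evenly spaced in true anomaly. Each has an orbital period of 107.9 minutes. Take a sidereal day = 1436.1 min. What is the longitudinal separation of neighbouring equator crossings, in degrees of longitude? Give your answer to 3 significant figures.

T = 107.9 min = 6474.0 s.
Single-satellite node shift = (6474.0/86166) × 360° = 27.05°.
With 6 satellites evenly phased, successive equator crossings are 27.05/6 = 4.508° apart.

4.51°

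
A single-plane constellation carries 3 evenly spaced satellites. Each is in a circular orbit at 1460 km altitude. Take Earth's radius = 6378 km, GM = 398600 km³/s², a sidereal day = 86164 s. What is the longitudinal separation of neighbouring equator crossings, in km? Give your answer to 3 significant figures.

Semi-major axis a = 6378 + 1460 = 7838 km. Period T = 2π√(a³/μ) = 2π√(7838³/398600) = 6905.9 s = 115.10 min.
Single-satellite node shift = (6905.9/86164) × 360° = 28.85°.
With 3 satellites evenly phased, successive equator crossings are 28.85/3 = 9.618° apart.
That is 9.618 × 111.3 = 1071 km at the equator.

1070 km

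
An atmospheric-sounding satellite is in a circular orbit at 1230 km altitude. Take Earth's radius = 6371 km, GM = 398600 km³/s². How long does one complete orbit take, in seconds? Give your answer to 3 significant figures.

6600 seconds

Semi-major axis a = 6371 + 1230 = 7601 km. Period T = 2π√(a³/μ) = 2π√(7601³/398600) = 6595.0 s = 109.92 min.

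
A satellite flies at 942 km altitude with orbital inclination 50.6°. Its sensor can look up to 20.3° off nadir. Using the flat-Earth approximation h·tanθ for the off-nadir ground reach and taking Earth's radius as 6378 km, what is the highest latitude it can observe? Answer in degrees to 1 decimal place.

For a prograde orbit the ground track reaches latitude ±i = ±50.6°.
Sensor half-swath on the ground ≈ 942·tan(20.3°) = 348 km = 3.13° of latitude.
Maximum observable latitude ≈ 50.6 + 3.13 = 53.7°.

53.7°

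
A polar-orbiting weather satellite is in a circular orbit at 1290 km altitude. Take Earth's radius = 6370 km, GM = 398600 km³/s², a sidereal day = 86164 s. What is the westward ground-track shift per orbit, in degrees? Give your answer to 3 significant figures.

27.9°

Semi-major axis a = 6370 + 1290 = 7660 km. Period T = 2π√(a³/μ) = 2π√(7660³/398600) = 6672.0 s = 111.20 min.
During one orbit Earth rotates (6672.0 / 86164) × 360° = 27.88°.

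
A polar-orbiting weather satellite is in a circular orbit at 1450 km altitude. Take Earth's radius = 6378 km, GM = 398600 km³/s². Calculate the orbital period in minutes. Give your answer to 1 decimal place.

Semi-major axis a = 6378 + 1450 = 7828 km. Period T = 2π√(a³/μ) = 2π√(7828³/398600) = 6892.7 s = 114.88 min.

114.9 min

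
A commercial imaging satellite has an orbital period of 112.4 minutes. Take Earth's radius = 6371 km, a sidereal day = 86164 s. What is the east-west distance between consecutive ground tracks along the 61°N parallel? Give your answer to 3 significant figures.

1520 km

T = 112.4 min = 6744.0 s.
Node shift per orbit = (6744.0/86164) × 360° = 28.18°.
Equatorial spacing = 28.18 × 111.2 km/° = 3133 km.
At 61° latitude, spacing = 3133 × cos(61°) = 1519 km.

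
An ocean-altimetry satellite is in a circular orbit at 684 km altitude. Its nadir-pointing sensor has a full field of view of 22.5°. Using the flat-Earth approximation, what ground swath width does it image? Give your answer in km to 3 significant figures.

Half-angle = 22.5°/2 = 11.25°.
Swath width ≈ 2h·tan(θ/2) = 2 × 684 × tan(11.25°) = 272.1 km.

272 km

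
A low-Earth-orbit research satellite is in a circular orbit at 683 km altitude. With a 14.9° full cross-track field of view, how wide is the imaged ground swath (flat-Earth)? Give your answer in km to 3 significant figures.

Half-angle = 14.9°/2 = 7.45°.
Swath width ≈ 2h·tan(θ/2) = 2 × 683 × tan(7.45°) = 178.6 km.

179 km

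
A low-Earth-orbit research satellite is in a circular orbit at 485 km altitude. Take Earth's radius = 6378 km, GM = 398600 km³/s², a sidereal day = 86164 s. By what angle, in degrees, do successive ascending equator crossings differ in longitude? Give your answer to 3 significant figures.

23.6°

Semi-major axis a = 6378 + 485 = 6863 km. Period T = 2π√(a³/μ) = 2π√(6863³/398600) = 5658.3 s = 94.30 min.
During one orbit Earth rotates (5658.3 / 86164) × 360° = 23.64°.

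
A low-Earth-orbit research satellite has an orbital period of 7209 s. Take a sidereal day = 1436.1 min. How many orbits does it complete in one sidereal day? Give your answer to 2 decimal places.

Orbits per sidereal day = 86166 / 7209.0 = 11.953.

11.95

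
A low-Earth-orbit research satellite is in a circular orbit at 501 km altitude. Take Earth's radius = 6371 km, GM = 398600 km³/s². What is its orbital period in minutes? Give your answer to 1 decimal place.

94.5 min

Semi-major axis a = 6371 + 501 = 6872 km. Period T = 2π√(a³/μ) = 2π√(6872³/398600) = 5669.4 s = 94.49 min.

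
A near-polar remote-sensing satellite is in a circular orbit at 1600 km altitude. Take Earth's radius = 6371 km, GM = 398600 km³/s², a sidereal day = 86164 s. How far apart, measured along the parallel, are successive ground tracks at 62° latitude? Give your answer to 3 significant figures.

Semi-major axis a = 6371 + 1600 = 7971 km. Period T = 2π√(a³/μ) = 2π√(7971³/398600) = 7082.4 s = 118.04 min.
Node shift per orbit = (7082.4/86164) × 360° = 29.59°.
Equatorial spacing = 29.59 × 111.2 km/° = 3290 km.
At 62° latitude, spacing = 3290 × cos(62°) = 1545 km.

1540 km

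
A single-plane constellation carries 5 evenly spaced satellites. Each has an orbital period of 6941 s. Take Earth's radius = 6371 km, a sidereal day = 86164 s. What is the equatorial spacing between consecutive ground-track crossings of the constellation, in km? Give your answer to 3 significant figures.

Single-satellite node shift = (6941.0/86164) × 360° = 29.00°.
With 5 satellites evenly phased, successive equator crossings are 29.00/5 = 5.800° apart.
That is 5.800 × 111.2 = 645 km at the equator.

645 km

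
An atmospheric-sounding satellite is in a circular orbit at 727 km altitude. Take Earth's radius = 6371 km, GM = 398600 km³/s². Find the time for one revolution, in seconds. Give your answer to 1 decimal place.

Semi-major axis a = 6371 + 727 = 7098 km. Period T = 2π√(a³/μ) = 2π√(7098³/398600) = 5951.3 s = 99.19 min.

5951.3 seconds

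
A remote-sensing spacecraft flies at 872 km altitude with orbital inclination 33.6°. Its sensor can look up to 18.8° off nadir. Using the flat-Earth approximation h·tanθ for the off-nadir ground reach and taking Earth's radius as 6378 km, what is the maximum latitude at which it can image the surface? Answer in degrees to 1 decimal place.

For a prograde orbit the ground track reaches latitude ±i = ±33.6°.
Sensor half-swath on the ground ≈ 872·tan(18.8°) = 297 km = 2.67° of latitude.
Maximum observable latitude ≈ 33.6 + 2.67 = 36.3°.

36.3°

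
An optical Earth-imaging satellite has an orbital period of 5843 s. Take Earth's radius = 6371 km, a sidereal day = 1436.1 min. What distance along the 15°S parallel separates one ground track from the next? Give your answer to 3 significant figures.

2620 km

Node shift per orbit = (5843.0/86166) × 360° = 24.41°.
Equatorial spacing = 24.41 × 111.2 km/° = 2714 km.
At 15° latitude, spacing = 2714 × cos(15°) = 2622 km.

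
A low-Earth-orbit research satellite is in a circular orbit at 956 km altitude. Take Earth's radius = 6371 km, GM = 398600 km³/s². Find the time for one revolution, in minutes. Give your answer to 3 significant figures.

Semi-major axis a = 6371 + 956 = 7327 km. Period T = 2π√(a³/μ) = 2π√(7327³/398600) = 6241.7 s = 104.03 min.

104 min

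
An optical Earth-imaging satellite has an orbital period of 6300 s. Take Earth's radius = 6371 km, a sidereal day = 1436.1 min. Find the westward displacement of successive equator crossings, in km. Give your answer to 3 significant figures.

During one orbit Earth rotates (6300.0 / 86166) × 360° = 26.32°.
At the equator that is 26.32° × (2π·6371/360) km/° = 26.32 × 111.2 = 2927 km.

2930 km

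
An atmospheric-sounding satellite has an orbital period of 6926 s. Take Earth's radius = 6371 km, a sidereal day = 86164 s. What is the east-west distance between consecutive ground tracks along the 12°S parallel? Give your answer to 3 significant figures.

3150 km

Node shift per orbit = (6926.0/86164) × 360° = 28.94°.
Equatorial spacing = 28.94 × 111.2 km/° = 3218 km.
At 12° latitude, spacing = 3218 × cos(12°) = 3147 km.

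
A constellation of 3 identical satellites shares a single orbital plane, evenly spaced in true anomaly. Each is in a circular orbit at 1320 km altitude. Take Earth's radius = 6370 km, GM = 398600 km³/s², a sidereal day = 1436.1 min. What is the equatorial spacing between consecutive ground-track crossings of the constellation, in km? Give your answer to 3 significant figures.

1040 km

Semi-major axis a = 6370 + 1320 = 7690 km. Period T = 2π√(a³/μ) = 2π√(7690³/398600) = 6711.2 s = 111.85 min.
Single-satellite node shift = (6711.2/86166) × 360° = 28.04°.
With 3 satellites evenly phased, successive equator crossings are 28.04/3 = 9.346° apart.
That is 9.346 × 111.2 = 1039 km at the equator.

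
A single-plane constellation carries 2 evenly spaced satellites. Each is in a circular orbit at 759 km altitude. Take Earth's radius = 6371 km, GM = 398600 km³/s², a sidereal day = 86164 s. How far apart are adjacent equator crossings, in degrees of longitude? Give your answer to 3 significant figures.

Semi-major axis a = 6371 + 759 = 7130 km. Period T = 2π√(a³/μ) = 2π√(7130³/398600) = 5991.6 s = 99.86 min.
Single-satellite node shift = (5991.6/86164) × 360° = 25.03°.
With 2 satellites evenly phased, successive equator crossings are 25.03/2 = 12.517° apart.

12.5°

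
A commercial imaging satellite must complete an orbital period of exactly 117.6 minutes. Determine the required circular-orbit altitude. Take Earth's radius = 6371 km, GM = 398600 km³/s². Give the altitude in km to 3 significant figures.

T = 117.6 min = 7056.0 s.
From T = 2π√(a³/μ): a = (μ T²/4π²)^(1/3) = (398600 × 7056.0² / 4π²)^(1/3) = 7951 km.
Altitude h = a − R = 7951 − 6371 = 1580 km.

1580 km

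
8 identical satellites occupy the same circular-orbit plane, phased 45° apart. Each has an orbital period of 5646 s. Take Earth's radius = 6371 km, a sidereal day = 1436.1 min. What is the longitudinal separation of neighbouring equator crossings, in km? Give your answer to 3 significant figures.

328 km

Single-satellite node shift = (5646.0/86166) × 360° = 23.59°.
With 8 satellites evenly phased, successive equator crossings are 23.59/8 = 2.949° apart.
That is 2.949 × 111.2 = 328 km at the equator.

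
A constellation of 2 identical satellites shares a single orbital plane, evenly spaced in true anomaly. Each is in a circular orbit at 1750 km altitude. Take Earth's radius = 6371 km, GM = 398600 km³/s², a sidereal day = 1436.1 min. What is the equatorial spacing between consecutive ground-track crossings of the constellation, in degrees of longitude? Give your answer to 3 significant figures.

15.2°

Semi-major axis a = 6371 + 1750 = 8121 km. Period T = 2π√(a³/μ) = 2π√(8121³/398600) = 7283.3 s = 121.39 min.
Single-satellite node shift = (7283.3/86166) × 360° = 30.43°.
With 2 satellites evenly phased, successive equator crossings are 30.43/2 = 15.215° apart.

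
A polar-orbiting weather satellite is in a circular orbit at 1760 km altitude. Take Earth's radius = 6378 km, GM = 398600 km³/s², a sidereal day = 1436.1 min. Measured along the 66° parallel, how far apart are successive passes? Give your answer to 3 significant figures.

1380 km

Semi-major axis a = 6378 + 1760 = 8138 km. Period T = 2π√(a³/μ) = 2π√(8138³/398600) = 7306.1 s = 121.77 min.
Node shift per orbit = (7306.1/86166) × 360° = 30.52°.
Equatorial spacing = 30.52 × 111.3 km/° = 3398 km.
At 66° latitude, spacing = 3398 × cos(66°) = 1382 km.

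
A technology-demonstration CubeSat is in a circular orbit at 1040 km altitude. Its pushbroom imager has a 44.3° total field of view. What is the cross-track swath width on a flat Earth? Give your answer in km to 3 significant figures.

847 km

Half-angle = 44.3°/2 = 22.15°.
Swath width ≈ 2h·tan(θ/2) = 2 × 1040 × tan(22.15°) = 846.7 km.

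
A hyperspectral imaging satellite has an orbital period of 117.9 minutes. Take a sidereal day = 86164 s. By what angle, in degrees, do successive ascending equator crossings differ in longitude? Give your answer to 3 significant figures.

29.6°

T = 117.9 min = 7074.0 s.
During one orbit Earth rotates (7074.0 / 86164) × 360° = 29.56°.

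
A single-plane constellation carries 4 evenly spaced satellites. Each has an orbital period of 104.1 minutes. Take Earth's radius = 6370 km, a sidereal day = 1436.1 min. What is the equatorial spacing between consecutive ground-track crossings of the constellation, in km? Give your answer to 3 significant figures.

T = 104.1 min = 6246.0 s.
Single-satellite node shift = (6246.0/86166) × 360° = 26.10°.
With 4 satellites evenly phased, successive equator crossings are 26.10/4 = 6.524° apart.
That is 6.524 × 111.2 = 725 km at the equator.

725 km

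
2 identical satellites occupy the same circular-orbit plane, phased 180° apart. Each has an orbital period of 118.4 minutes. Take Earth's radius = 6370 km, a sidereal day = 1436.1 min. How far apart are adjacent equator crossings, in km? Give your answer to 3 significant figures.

T = 118.4 min = 7104.0 s.
Single-satellite node shift = (7104.0/86166) × 360° = 29.68°.
With 2 satellites evenly phased, successive equator crossings are 29.68/2 = 14.840° apart.
That is 14.840 × 111.2 = 1650 km at the equator.

1650 km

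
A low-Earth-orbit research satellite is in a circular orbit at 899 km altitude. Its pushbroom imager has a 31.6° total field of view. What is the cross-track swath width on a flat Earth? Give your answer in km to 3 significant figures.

509 km

Half-angle = 31.6°/2 = 15.8°.
Swath width ≈ 2h·tan(θ/2) = 2 × 899 × tan(15.8°) = 508.8 km.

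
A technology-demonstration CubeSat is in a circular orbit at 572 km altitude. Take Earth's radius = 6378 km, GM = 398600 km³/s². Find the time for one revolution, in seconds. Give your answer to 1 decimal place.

Semi-major axis a = 6378 + 572 = 6950 km. Period T = 2π√(a³/μ) = 2π√(6950³/398600) = 5766.2 s = 96.10 min.

5766.2 seconds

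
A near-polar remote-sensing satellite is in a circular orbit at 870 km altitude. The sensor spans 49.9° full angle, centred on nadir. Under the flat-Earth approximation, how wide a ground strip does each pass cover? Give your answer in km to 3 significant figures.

Half-angle = 49.9°/2 = 24.95°.
Swath width ≈ 2h·tan(θ/2) = 2 × 870 × tan(24.95°) = 809.5 km.

810 km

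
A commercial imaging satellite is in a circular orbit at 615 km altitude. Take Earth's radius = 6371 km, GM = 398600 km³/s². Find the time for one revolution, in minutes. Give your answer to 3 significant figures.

96.9 min

Semi-major axis a = 6371 + 615 = 6986 km. Period T = 2π√(a³/μ) = 2π√(6986³/398600) = 5811.0 s = 96.85 min.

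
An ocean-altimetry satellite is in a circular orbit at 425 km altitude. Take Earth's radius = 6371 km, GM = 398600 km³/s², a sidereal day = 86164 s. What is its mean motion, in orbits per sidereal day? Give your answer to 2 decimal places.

Semi-major axis a = 6371 + 425 = 6796 km. Period T = 2π√(a³/μ) = 2π√(6796³/398600) = 5575.6 s = 92.93 min.
Orbits per sidereal day = 86164 / 5575.6 = 15.454.

15.45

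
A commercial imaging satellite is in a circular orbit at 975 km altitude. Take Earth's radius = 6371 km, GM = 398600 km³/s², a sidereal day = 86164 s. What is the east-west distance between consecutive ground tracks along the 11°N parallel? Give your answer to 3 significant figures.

2860 km

Semi-major axis a = 6371 + 975 = 7346 km. Period T = 2π√(a³/μ) = 2π√(7346³/398600) = 6266.0 s = 104.43 min.
Node shift per orbit = (6266.0/86164) × 360° = 26.18°.
Equatorial spacing = 26.18 × 111.2 km/° = 2911 km.
At 11° latitude, spacing = 2911 × cos(11°) = 2858 km.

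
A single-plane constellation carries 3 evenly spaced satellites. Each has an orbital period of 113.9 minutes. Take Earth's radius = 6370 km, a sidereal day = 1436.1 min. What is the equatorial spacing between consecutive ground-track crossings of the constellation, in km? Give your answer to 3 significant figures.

1060 km

T = 113.9 min = 6834.0 s.
Single-satellite node shift = (6834.0/86166) × 360° = 28.55°.
With 3 satellites evenly phased, successive equator crossings are 28.55/3 = 9.517° apart.
That is 9.517 × 111.2 = 1058 km at the equator.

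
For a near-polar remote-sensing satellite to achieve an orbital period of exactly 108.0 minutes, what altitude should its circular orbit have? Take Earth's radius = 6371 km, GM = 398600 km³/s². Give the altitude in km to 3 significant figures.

1140 km

T = 108.0 min = 6480.0 s.
From T = 2π√(a³/μ): a = (μ T²/4π²)^(1/3) = (398600 × 6480.0² / 4π²)^(1/3) = 7512 km.
Altitude h = a − R = 7512 − 6371 = 1141 km.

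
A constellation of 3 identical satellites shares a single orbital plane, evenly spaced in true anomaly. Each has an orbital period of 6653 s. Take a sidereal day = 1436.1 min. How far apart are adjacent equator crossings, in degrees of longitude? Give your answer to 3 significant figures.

9.27°

Single-satellite node shift = (6653.0/86166) × 360° = 27.80°.
With 3 satellites evenly phased, successive equator crossings are 27.80/3 = 9.265° apart.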